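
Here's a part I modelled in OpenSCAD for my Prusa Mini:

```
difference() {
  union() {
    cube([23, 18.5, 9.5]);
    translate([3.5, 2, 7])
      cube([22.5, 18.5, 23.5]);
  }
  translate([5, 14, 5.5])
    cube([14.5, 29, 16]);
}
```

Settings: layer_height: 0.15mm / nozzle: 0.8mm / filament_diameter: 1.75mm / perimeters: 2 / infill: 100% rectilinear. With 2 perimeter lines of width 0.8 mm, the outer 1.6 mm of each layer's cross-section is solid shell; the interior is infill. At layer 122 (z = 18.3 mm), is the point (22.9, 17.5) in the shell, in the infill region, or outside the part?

At z = 18.3 mm: the cube is absent (z outside [0, 9.5]); the cube at (3.5, 2) (footprint 22.5×18.5) is included at this height; Taking the union: only the 22.5×18.5 cube at (3.5, 2) is present, so the union is just that shape — 1 connected region; the cube at (5, 14) (footprint 14.5×29) is included at this height; Taking the first minus the rest: starting from that combined region, the 14.5×29 cube at (5, 14) partially overlaps it — only the 94.25 mm² overlap (of its 420.50 mm²) is removed, clipping the outline — 1 connected region. Overall, the cross-section is a single solid region. The nearest boundary edge runs (19.50, 20.50)→(26.00, 20.50); distance from the point to it = 3.00 mm. The point is inside the cross-section and 3.00 mm from the nearest boundary — more than the 1.6 mm shell width (2 × 0.8), so it's in the infill interior.

infill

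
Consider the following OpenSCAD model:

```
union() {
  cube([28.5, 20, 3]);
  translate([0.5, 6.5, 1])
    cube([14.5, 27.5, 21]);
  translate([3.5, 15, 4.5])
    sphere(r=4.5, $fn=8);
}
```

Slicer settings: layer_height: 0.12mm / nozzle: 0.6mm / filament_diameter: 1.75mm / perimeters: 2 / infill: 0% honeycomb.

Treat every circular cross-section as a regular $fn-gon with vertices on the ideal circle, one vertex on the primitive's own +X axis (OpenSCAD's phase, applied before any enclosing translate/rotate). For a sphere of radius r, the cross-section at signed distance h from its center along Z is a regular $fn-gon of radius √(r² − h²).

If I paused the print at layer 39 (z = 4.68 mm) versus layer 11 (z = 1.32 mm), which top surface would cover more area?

Layer 39 (z = 4.68): the cube does not reach this height (z outside [0, 3]); the cube at (0.5, 6.5) is present — its section is the full 14.5×27.5 rectangle (area 398.75 mm²); the sphere at (3.5, 15): section is a regular 8-gon, circumradius = √(r²−h²) = √(4.5²−0.18²) = 4.496 (area = (8/2)·4.496²·sin(360°/8) = 57.18 mm²); Combining (union): the regions partially overlap — summed areas 455.93 mm² minus the doubly-counted overlap 51.84 mm² gives 404.09 mm² — area = 404.09 mm². So its area = 404.09 mm². Layer 11 (z = 1.32): the cube is present — its section is the full 28.5×20 rectangle (area 570.00 mm²); the cube at (0.5, 6.5) is present — its section is the full 14.5×27.5 rectangle (area 398.75 mm²); the sphere at (3.5, 15): section is a regular 8-gon, circumradius = √(r²−h²) = √(4.5²−3.18²) = 3.184 (area = (8/2)·3.184²·sin(360°/8) = 28.67 mm²); Taking the union: the regions partially overlap — summed areas 997.42 mm² minus the doubly-counted overlap 224.42 mm² gives 773.00 mm² — area = 773.00 mm². So its area = 773.00 mm². Layer 11 is larger (773.00 vs 404.09 mm²).

layer 11 (z = 1.32 mm)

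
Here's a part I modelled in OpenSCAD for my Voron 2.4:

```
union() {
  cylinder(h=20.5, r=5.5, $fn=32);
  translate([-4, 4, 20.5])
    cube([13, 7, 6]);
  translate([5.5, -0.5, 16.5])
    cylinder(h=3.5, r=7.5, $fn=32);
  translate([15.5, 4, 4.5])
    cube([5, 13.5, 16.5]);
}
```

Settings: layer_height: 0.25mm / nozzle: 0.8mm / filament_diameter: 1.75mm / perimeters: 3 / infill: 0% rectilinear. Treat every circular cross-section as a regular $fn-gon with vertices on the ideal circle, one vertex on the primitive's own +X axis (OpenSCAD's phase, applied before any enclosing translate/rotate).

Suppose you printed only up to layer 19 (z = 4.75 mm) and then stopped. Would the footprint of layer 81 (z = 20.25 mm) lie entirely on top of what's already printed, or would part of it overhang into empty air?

entirely on top

Compare the two slices. At z = 4.75: the cylinder: section is a regular 32-gon, circumradius r=5.5 (area = (32/2)·5.500²·sin(360°/32) = 94.42 mm²); the cube at (-4, 4) is absent (z outside [20.5, 26.5]); the cylinder at (5.5, -0.5) is absent (z outside [16.5, 20]); the 5×13.5 cube at (15.5, 4) contributes its full rectangle (area 67.50 mm²); Taking the union: the 2 present regions are separate (no shared area or edge), so areas and boundary lengths simply add and each stays a separate island — area = 161.92 mm². At z = 20.25: the r=5.5 cylinder gives a regular 32-gon of circumradius 5.5 (constant along its height) (area = (32/2)·5.500²·sin(360°/32) = 94.42 mm²); the cube at (-4, 4) is absent (z outside [20.5, 26.5]); the cylinder at (5.5, -0.5) is not intersected at this z (z outside [16.5, 20]); the cube at (15.5, 4) is present — its section is the full 5×13.5 rectangle (area 67.50 mm²); Taking the union: the 2 present regions are separate (no shared area or edge), so areas and boundary lengths simply add and each stays a separate island — area = 161.92 mm². Checking containment: the cross-section at z = 20.25 is a subset of the cross-section at z = 4.75.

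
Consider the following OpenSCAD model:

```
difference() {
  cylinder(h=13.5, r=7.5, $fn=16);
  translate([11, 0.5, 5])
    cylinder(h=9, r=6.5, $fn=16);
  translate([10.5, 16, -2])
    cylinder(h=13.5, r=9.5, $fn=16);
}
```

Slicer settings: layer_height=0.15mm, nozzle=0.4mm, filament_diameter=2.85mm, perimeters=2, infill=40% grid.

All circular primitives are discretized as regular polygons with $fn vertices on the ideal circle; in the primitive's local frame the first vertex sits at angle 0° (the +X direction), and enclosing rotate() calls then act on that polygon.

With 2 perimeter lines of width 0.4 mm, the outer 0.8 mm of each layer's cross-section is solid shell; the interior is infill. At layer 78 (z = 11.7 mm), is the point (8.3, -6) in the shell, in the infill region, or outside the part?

outside

At z = 11.7 mm: the r=7.5 cylinder gives a regular 16-gon of circumradius 7.5 (constant along its height); the r=6.5 cylinder at (11, 0.5) contributes a regular 16-gon of circumradius 6.5; the cylinder at (10.5, 16) is not intersected at this z (z outside [-2, 11.5]); Subtracting the remaining from the first: starting from the r=7.5 cylinder, the r=6.5 cylinder at (11, 0.5) partially overlaps it — only the 15.90 mm² overlap (of its 129.35 mm²) is removed, clipping the outline — 1 connected region. Overall, the cross-section is a single solid region. The nearest boundary edge runs (6.26, -3.88)→(5.30, -5.30); distance from the point to it = 2.88 mm. The point is not inside any of the regions above, so it lies outside the cross-section (2.88 mm from the nearest boundary).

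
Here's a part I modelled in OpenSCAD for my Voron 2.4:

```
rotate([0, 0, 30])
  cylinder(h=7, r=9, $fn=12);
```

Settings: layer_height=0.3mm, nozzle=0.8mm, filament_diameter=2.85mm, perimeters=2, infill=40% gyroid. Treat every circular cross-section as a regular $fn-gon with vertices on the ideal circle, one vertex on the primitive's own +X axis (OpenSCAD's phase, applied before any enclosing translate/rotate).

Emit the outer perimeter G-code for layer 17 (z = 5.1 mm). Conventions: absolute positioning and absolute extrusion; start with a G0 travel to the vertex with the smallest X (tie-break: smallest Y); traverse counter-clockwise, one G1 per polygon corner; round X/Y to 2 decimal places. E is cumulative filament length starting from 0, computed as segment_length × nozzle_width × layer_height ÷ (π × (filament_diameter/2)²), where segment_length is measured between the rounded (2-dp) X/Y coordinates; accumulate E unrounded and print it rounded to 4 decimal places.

At z = 5.1 mm: the cylinder: section is a regular 12-gon, circumradius r=9; (whole slice rotated 30° about Z — lengths, areas and connectivity unchanged). The outline is a single polygon with 12 vertices. Extrusion per mm of travel: 0.8 × 0.3 / (π × 1.425²) = 0.037621. Accumulating E over each segment gives final E = 2.1026.

G0 X-9.00 Y0.00 Z5.10
G1 X-7.79 Y-4.50 E0.1753
G1 X-4.50 Y-7.79 E0.3504
G1 X0.00 Y-9.00 E0.5257
G1 X4.50 Y-7.79 E0.7010
G1 X7.79 Y-4.50 E0.8760
G1 X9.00 Y0.00 E1.0513
G1 X7.79 Y4.50 E1.2266
G1 X4.50 Y7.79 E1.4017
G1 X0.00 Y9.00 E1.5770
G1 X-4.50 Y7.79 E1.7523
G1 X-7.79 Y4.50 E1.9273
G1 X-9.00 Y0.00 E2.1026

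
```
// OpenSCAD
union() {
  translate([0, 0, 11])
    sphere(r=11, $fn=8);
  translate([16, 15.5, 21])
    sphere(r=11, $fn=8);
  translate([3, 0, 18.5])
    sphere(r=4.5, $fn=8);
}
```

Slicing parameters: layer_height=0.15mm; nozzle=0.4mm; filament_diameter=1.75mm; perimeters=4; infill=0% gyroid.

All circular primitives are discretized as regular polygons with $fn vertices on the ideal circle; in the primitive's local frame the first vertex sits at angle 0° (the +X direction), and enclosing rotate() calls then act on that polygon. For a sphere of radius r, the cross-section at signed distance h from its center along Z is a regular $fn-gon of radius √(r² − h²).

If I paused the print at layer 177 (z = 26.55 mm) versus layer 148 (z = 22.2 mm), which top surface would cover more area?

Layer 177 (z = 26.55): the sphere is not intersected at this z (|z−center|=15.550 > r=11); the r=11 sphere at (16, 15.5) slices to a regular 8-gon of circumradius 9.497 (√(r²−h²) with h=5.55 from center) (area = (8/2)·9.497²·sin(360°/8) = 255.12 mm²); the sphere at (3, 0) does not reach this height (|z−center|=8.050 > r=4.5); Merging all regions: only the r=11 sphere at (16, 15.5) is present, so the union is just that shape — area = 255.12 mm². So its area = 255.12 mm². Layer 148 (z = 22.2): the sphere is absent (|z−center|=11.200 > r=11); the r=11 sphere at (16, 15.5) contributes a regular 8-gon of circumradius √(11²−1.2²) = 10.934 (area = (8/2)·10.934²·sin(360°/8) = 338.17 mm²); the sphere at (3, 0): section is a regular 8-gon, circumradius = √(r²−h²) = √(4.5²−3.7²) = 2.561 (area = (8/2)·2.561²·sin(360°/8) = 18.55 mm²); Combining (union): the 2 present regions are separate (no shared area or edge), so areas and boundary lengths simply add and each stays a separate island — area = 356.72 mm². So its area = 356.72 mm². Layer 148 is larger (356.72 vs 255.12 mm²).

layer 148 (z = 22.2 mm)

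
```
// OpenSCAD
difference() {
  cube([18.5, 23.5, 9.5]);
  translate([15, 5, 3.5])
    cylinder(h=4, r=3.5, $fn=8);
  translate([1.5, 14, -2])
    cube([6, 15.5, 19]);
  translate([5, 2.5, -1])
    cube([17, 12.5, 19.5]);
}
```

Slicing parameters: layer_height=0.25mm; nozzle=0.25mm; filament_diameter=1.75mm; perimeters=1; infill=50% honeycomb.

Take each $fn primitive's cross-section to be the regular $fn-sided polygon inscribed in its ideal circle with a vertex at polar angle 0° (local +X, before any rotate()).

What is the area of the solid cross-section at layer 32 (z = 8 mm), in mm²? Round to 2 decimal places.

211.50 mm²

At z = 8 mm: the 18.5×23.5 cube contributes its full rectangle (area 434.75 mm²); the cylinder at (15, 5) does not reach this height (z outside [3.5, 7.5]); the cube at (1.5, 14) is present — its section is the full 6×15.5 rectangle (area 93.00 mm²); the 17×12.5 cube at (5, 2.5) contributes its full rectangle (area 212.50 mm²); Taking the first minus the rest: starting from the 18.5×23.5 cube (434.75 mm²), the 6×15.5 cube at (1.5, 14) partially overlaps it — only the 57.00 mm² overlap (of its 93.00 mm²) is removed, clipping the outline; the 17×12.5 cube at (5, 2.5) partially overlaps it — only the 166.25 mm² overlap (of its 212.50 mm²) is removed, clipping the outline — area = 211.50 mm². Overall, the cross-section has 2 separate islands. Net area = 211.50 mm².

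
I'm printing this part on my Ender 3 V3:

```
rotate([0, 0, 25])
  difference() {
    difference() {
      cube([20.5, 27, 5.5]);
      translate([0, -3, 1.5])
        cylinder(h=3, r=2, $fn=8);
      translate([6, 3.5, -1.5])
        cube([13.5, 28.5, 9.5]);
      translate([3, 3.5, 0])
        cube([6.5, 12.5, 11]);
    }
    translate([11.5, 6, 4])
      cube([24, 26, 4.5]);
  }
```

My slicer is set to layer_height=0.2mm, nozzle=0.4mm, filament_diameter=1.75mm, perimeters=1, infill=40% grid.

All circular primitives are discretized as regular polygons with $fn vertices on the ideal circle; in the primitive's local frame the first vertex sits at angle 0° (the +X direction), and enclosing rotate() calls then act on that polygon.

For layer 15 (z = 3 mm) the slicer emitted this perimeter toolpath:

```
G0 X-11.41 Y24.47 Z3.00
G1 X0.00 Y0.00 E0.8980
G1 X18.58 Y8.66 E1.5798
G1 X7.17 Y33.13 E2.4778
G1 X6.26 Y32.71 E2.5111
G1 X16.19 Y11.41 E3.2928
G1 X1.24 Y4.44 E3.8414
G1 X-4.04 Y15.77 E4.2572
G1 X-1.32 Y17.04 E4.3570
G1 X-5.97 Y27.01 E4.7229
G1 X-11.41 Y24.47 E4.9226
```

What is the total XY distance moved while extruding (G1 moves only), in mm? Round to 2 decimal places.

148.00 mm

Sum the Euclidean lengths of each G1 segment: total = 148.00 mm.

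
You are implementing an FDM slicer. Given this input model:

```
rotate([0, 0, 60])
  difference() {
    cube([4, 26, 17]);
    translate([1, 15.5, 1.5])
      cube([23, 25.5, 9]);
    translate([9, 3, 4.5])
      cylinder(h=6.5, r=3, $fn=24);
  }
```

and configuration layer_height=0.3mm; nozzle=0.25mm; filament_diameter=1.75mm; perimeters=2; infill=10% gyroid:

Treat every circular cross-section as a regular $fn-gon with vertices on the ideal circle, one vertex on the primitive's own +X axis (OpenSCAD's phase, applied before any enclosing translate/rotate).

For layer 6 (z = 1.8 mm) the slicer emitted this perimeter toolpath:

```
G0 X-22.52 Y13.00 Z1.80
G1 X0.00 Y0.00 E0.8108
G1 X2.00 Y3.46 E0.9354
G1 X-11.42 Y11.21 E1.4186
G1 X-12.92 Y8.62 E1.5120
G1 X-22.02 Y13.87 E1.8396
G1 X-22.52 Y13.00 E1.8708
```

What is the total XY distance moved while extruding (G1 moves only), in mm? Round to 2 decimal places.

Sum the Euclidean lengths of each G1 segment: total = 60.00 mm.

60.00 mm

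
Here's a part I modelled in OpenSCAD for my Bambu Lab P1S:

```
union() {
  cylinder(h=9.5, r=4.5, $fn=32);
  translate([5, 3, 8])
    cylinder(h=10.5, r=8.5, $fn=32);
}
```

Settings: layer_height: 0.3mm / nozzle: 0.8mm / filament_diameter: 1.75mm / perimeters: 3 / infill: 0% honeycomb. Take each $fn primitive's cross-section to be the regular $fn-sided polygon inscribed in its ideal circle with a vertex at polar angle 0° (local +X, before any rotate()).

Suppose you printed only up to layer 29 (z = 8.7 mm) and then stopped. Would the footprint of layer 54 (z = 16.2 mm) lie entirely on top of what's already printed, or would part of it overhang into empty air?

entirely on top

Compare the two slices. At z = 8.7: the r=4.5 cylinder contributes a regular 32-gon of circumradius 4.5 (area = (32/2)·4.500²·sin(360°/32) = 63.21 mm²); the r=8.5 cylinder at (5, 3) contributes a regular 32-gon of circumradius 8.5 (area = (32/2)·8.500²·sin(360°/32) = 225.52 mm²); Merging all regions: the regions partially overlap — summed areas 288.73 mm² minus the doubly-counted overlap 51.36 mm² gives 237.37 mm² — area = 237.37 mm². At z = 16.2: the cylinder does not reach this height (z outside [0, 9.5]); the cylinder at (5, 3): section is a regular 32-gon, circumradius r=8.5 (area = (32/2)·8.500²·sin(360°/32) = 225.52 mm²); Taking the union: only the r=8.5 cylinder at (5, 3) is present, so the union is just that shape — area = 225.52 mm². Checking containment: the cross-section at z = 16.2 is a subset of the cross-section at z = 8.7.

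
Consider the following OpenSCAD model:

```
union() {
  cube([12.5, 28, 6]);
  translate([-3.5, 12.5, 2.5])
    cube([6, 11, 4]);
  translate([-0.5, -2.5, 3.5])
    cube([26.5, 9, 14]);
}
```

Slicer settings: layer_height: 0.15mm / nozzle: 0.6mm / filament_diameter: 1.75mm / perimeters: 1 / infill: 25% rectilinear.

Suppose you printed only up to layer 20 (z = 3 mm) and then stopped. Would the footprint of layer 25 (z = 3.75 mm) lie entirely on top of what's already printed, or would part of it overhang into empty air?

Compare the two slices. At z = 3: the cube (footprint 12.5×28) is included at this height (area 350.00 mm²); the cube at (-3.5, 12.5) (footprint 6×11) is included at this height (area 66.00 mm²); the cube at (-0.5, -2.5) does not reach this height (z outside [3.5, 17.5]); Merging all regions: the regions partially overlap — summed areas 416.00 mm² minus the doubly-counted overlap 27.50 mm² gives 388.50 mm² — area = 388.50 mm². At z = 3.75: the 12.5×28 cube contributes its full rectangle (area 350.00 mm²); the 6×11 cube at (-3.5, 12.5) contributes its full rectangle (area 66.00 mm²); the cube at (-0.5, -2.5) (footprint 26.5×9) is included at this height (area 238.50 mm²); Merging all regions: the regions partially overlap — summed areas 654.50 mm² minus the doubly-counted overlap 108.75 mm² gives 545.75 mm² — area = 545.75 mm². Checking containment: at z = 3.75 the cross-section extends beyond the z = 3 cross-section by about 157.25 mm².

part overhangs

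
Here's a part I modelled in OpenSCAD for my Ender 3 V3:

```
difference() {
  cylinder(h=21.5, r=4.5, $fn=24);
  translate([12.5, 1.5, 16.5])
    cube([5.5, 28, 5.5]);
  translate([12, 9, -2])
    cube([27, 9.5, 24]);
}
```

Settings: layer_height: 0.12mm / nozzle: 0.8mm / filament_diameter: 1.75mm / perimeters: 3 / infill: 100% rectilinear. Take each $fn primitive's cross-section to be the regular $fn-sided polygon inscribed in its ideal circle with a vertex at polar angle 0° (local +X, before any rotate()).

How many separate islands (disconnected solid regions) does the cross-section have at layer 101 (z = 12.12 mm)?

1

At z = 12.12 mm: the r=4.5 cylinder gives a regular 24-gon of circumradius 4.5 (constant along its height); the cube at (12.5, 1.5) is absent (z outside [16.5, 22]); the 27×9.5 cube at (12, 9) contributes its full rectangle; Subtracting the remaining from the first: starting from the r=4.5 cylinder, the 27×9.5 cube at (12, 9) misses the remaining region (no effect) — 1 connected region. Overall, the cross-section is a single solid region. Island count = 1.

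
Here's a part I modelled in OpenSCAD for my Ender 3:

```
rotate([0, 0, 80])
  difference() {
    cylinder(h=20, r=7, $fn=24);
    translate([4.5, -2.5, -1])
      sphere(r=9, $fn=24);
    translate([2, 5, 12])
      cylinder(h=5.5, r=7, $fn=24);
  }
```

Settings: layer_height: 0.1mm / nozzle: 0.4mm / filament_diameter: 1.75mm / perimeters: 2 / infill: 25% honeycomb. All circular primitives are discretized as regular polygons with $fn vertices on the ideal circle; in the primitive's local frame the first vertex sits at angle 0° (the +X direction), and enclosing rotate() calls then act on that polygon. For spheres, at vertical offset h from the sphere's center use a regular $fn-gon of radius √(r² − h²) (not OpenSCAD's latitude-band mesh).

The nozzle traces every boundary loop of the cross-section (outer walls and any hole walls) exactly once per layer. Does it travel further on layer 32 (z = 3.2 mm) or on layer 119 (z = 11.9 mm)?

layer 119 (z = 11.9 mm)

Layer 32 (z = 3.2): the cylinder: section is a regular 24-gon, circumradius r=7 (perimeter = 2·24·7.000·sin(180°/24) = 43.86 mm); the sphere at (4.5, -2.5): section is a regular 24-gon, circumradius = √(r²−h²) = √(9²−4.2²) = 7.960 (perimeter = 2·24·7.960·sin(180°/24) = 49.87 mm); the cylinder at (2, 5) does not reach this height (z outside [12, 17.5]); Subtracting the remaining from the first: starting from the r=7 cylinder, the r=9 sphere at (4.5, -2.5) partially overlaps it — only the 98.08 mm² overlap (of its 196.79 mm²) is removed, clipping the outline — boundary = 40.72 mm; (rotated 80° about Z; rotation is an isometry so areas/perimeters/island counts are preserved). So its perimeter = 40.72 mm. Layer 119 (z = 11.9): the r=7 cylinder contributes a regular 24-gon of circumradius 7 (perimeter = 2·24·7.000·sin(180°/24) = 43.86 mm); the sphere at (4.5, -2.5) is not intersected at this z (|z−center|=12.900 > r=9); the cylinder at (2, 5) is not intersected at this z (z outside [12, 17.5]); Subtracting the remaining from the first: none of the subtracted shapes is present at this height, so the r=7 cylinder is unchanged — boundary = 43.86 mm; (rotated 80° about Z; rotation is an isometry so areas/perimeters/island counts are preserved). So its perimeter = 43.86 mm. Layer 119 is larger (43.86 vs 40.72 mm).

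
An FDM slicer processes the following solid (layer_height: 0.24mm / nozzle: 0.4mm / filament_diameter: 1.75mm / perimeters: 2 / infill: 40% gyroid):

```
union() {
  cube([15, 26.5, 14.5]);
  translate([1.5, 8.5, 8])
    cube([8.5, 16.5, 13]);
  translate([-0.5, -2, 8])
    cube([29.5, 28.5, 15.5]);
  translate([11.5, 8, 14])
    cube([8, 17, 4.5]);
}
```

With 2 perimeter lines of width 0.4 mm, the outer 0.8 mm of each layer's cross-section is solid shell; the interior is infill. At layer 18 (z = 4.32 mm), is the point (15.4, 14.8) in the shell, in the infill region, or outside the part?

At z = 4.32 mm: the 15×26.5 cube contributes its full rectangle; the cube at (1.5, 8.5) is absent (z outside [8, 21]); the cube at (-0.5, -2) is not intersected at this z (z outside [8, 23.5]); the cube at (11.5, 8) is not intersected at this z (z outside [14, 18.5]); Combining (union): only the 15×26.5 cube is present, so the union is just that shape — 1 connected region. Overall, the cross-section is a single solid region. The nearest boundary edge runs (15.00, 0.00)→(15.00, 26.50); distance from the point to it = 0.40 mm. The point is not inside any of the regions above, so it lies outside the cross-section (0.40 mm from the nearest boundary).

outside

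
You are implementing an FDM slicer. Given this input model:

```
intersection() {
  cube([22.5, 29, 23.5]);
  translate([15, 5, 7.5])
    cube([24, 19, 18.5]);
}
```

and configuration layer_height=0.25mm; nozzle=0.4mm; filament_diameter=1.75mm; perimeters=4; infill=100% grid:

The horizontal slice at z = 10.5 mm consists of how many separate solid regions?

1

At z = 10.5 mm: the cube (footprint 22.5×29) is included at this height; the cube at (15, 5) (footprint 24×19) is included at this height; After intersecting: the 24×19 cube at (15, 5) partially overlaps the 22.5×29 cube; clipping to the common part keeps 142.50 mm² — 1 connected region. The result has 1 disconnected region.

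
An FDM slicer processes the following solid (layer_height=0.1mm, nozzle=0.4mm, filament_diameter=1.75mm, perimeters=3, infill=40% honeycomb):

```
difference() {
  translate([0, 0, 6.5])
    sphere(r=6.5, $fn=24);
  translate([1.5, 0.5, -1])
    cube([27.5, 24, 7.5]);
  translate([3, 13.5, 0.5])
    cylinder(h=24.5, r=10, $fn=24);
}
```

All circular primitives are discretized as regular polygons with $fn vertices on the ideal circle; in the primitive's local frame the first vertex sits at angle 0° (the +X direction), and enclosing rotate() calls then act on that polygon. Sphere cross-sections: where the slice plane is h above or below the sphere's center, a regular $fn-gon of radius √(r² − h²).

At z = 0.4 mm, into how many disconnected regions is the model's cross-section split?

1

At z = 0.4 mm: the sphere: section is a regular 24-gon, circumradius = √(r²−h²) = √(6.5²−6.1²) = 2.245; the cube at (1.5, 0.5) (footprint 27.5×24) is included at this height; the cylinder at (3, 13.5) is not intersected at this z (z outside [0.5, 25]); Subtracting the remaining from the first: starting from the r=6.5 sphere, the 27.5×24 cube at (1.5, 0.5) partially overlaps it — only the 0.48 mm² overlap (of its 660.00 mm²) is removed, clipping the outline — 1 connected region. The result has 1 disconnected region.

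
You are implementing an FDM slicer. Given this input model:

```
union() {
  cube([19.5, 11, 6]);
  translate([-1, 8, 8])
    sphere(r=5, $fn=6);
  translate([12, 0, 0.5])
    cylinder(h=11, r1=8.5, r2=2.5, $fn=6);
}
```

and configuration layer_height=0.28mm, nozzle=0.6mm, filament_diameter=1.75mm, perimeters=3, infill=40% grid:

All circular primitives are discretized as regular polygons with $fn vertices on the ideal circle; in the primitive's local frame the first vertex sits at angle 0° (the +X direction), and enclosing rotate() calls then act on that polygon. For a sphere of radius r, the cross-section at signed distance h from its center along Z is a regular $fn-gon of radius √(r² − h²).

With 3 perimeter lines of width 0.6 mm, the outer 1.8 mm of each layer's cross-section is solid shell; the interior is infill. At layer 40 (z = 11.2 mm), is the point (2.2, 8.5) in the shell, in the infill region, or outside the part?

shell

At z = 11.2 mm: the cube is absent (z outside [0, 6]); the sphere at (-1, 8): section is a regular 6-gon, circumradius = √(r²−h²) = √(5²−3.2²) = 3.842; the cone at (12, 0): at t=0.973 of its height the radius interpolates to r₁+(r₂−r₁)t = 2.664, giving a regular 6-gon of that circumradius; Taking the union: the 2 present regions are separate (no shared area or edge), so areas and boundary lengths simply add and each stays a separate island — 2 connected regions. Overall, the cross-section has 2 separate islands. The nearest boundary edge runs (0.92, 11.33)→(2.84, 8.00); distance from the point to it = 0.31 mm. (Shell/infill is judged within the island containing the point — the largest one.) The point is inside the cross-section, 0.31 mm from the nearest boundary — within the 1.8 mm shell band (3 × 0.6).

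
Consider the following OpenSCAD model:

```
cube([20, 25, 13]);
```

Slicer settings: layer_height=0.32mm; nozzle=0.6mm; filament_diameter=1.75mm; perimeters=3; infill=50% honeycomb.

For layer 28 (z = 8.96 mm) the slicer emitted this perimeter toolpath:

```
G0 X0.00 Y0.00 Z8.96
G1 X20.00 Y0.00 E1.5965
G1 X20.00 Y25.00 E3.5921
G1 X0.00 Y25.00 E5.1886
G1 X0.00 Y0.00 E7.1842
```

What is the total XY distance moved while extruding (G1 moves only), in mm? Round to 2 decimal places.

90.00 mm

Sum the Euclidean lengths of each G1 segment: total = 90.00 mm.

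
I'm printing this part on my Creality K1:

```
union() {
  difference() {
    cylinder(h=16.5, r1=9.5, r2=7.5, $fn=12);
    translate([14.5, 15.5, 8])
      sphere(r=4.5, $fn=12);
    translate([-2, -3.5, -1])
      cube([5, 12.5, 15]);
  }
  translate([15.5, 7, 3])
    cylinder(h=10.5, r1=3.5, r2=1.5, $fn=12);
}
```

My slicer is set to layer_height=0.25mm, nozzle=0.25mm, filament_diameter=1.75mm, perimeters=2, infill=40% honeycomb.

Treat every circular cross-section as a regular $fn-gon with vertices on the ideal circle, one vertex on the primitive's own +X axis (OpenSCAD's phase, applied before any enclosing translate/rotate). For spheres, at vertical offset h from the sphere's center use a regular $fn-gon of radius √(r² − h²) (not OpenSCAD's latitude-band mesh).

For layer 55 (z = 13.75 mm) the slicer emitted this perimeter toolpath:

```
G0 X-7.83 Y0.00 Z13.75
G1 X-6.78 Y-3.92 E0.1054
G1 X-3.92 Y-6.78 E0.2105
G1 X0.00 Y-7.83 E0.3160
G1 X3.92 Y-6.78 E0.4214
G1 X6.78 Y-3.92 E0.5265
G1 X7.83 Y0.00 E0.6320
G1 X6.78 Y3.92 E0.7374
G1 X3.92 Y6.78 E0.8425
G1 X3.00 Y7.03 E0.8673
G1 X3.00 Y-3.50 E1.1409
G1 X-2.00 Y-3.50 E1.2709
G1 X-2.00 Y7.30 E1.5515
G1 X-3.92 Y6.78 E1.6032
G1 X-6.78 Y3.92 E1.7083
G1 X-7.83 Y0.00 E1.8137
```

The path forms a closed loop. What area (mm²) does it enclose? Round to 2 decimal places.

129.08 mm²

Apply the shoelace formula to the sequence of (X, Y) vertices; enclosed area = 129.08 mm².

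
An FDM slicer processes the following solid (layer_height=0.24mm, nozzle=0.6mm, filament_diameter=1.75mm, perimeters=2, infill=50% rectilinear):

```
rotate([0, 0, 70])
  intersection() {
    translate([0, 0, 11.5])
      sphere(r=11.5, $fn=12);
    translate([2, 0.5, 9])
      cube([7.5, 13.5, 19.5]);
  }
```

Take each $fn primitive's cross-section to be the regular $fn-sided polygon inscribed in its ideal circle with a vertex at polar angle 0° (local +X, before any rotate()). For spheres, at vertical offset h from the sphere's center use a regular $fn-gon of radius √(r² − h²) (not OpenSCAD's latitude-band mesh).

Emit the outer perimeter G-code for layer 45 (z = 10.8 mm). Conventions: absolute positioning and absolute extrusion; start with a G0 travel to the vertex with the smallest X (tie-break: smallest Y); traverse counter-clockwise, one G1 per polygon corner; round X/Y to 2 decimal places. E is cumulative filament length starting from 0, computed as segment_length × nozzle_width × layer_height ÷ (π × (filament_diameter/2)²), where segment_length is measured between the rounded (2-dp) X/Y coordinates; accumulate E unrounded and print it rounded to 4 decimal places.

G0 X-9.60 Y5.62 Z10.80
G1 X0.21 Y2.05 E0.6250
G1 X2.78 Y9.10 E1.0742
G1 X-2.56 Y11.04 E1.4144
G1 X-7.38 Y8.79 E1.7328
G1 X-9.60 Y5.62 E1.9645

At z = 10.8 mm: the r=11.5 sphere slices to a regular 12-gon of circumradius 11.479 (√(r²−h²) with h=0.7 from center); the cube at (2, 0.5) (footprint 7.5×13.5) is included at this height; Keeping only the common overlap: the 7.5×13.5 cube at (2, 0.5) partially overlaps the r=11.5 sphere; clipping to the common part keeps 65.61 mm² — 1 connected region; (whole slice rotated 70° about Z — lengths, areas and connectivity unchanged). The outline is a single polygon with 5 vertices. Extrusion per mm of travel: 0.6 × 0.24 / (π × 0.875²) = 0.059868. Accumulating E over each segment gives final E = 1.9645.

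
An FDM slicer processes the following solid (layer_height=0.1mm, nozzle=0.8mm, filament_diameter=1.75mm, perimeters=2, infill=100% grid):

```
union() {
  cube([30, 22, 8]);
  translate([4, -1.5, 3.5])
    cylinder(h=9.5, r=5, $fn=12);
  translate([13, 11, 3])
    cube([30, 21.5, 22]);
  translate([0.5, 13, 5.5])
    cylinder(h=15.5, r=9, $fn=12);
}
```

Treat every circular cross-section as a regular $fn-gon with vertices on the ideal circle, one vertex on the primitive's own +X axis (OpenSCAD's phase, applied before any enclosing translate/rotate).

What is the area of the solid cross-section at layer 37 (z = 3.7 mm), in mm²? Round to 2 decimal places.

1170.42 mm²

At z = 3.7 mm: the cube is present — its section is the full 30×22 rectangle (area 660.00 mm²); the cylinder at (4, -1.5): section is a regular 12-gon, circumradius r=5 (area = (12/2)·5.000²·sin(360°/12) = 75.00 mm²); the cube at (13, 11) is present — its section is the full 30×21.5 rectangle (area 645.00 mm²); the cylinder at (0.5, 13) is absent (z outside [5.5, 21]); Merging all regions: the regions partially overlap — summed areas 1380.00 mm² minus the doubly-counted overlap 209.58 mm² gives 1170.42 mm² — area = 1170.42 mm². Overall, the cross-section is a single solid region. Net area = 1170.42 mm².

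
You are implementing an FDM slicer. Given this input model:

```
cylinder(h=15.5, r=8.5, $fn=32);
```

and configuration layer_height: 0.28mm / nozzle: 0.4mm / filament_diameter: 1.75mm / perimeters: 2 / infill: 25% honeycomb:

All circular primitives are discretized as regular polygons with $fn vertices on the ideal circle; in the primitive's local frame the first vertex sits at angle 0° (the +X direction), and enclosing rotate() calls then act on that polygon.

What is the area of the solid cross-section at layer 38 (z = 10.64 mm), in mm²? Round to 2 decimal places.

At z = 10.64 mm: the cylinder: section is a regular 32-gon, circumradius r=8.5 (area = (32/2)·8.500²·sin(360°/32) = 225.52 mm²). Overall, the cross-section is a single solid region. Net area = 225.52 mm².

225.52 mm²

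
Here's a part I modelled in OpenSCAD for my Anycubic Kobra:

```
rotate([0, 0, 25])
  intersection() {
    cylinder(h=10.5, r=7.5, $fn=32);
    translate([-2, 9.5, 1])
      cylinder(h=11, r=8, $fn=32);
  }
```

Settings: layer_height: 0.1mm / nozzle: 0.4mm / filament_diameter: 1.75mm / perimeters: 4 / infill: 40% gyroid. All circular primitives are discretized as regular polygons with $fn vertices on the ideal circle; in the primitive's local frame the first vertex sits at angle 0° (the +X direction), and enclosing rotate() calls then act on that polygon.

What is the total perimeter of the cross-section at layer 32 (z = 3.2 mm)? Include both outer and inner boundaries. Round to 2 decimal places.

At z = 3.2 mm: the cylinder: section is a regular 32-gon, circumradius r=7.5 (perimeter = 2·32·7.500·sin(180°/32) = 47.05 mm); the cylinder at (-2, 9.5): section is a regular 32-gon, circumradius r=8 (perimeter = 2·32·8.000·sin(180°/32) = 50.18 mm); After intersecting: the r=8 cylinder at (-2, 9.5) partially overlaps the r=7.5 cylinder; clipping to the common part keeps 48.00 mm² — boundary = 27.55 mm; (rotated 25° about Z; rotation is an isometry so areas/perimeters/island counts are preserved). Overall, the cross-section is a single solid region. Total boundary length (outer) = 27.55 mm.

27.55 mm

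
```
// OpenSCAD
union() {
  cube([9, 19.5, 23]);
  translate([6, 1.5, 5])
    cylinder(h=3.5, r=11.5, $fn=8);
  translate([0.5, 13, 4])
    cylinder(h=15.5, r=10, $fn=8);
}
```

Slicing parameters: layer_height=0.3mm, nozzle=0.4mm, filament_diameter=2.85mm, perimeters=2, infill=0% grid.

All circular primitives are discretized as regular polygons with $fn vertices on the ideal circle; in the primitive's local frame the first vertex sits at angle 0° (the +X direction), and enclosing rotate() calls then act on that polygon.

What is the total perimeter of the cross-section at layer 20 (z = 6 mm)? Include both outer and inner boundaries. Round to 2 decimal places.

At z = 6 mm: the cube is present — its section is the full 9×19.5 rectangle (perimeter 57.00 mm); the r=11.5 cylinder at (6, 1.5) gives a regular 8-gon of circumradius 11.5 (constant along its height) (perimeter = 2·8·11.500·sin(180°/8) = 70.41 mm); the r=10 cylinder at (0.5, 13) contributes a regular 8-gon of circumradius 10 (perimeter = 2·8·10.000·sin(180°/8) = 61.23 mm); Combining (union): the regions partially overlap (shared area 257.53 mm²), so the edge portions inside another operand are dropped and the merged outline is re-measured after clipping — boundary = 95.96 mm. Overall, the cross-section is a single solid region. Total boundary length (outer) = 95.96 mm.

95.96 mm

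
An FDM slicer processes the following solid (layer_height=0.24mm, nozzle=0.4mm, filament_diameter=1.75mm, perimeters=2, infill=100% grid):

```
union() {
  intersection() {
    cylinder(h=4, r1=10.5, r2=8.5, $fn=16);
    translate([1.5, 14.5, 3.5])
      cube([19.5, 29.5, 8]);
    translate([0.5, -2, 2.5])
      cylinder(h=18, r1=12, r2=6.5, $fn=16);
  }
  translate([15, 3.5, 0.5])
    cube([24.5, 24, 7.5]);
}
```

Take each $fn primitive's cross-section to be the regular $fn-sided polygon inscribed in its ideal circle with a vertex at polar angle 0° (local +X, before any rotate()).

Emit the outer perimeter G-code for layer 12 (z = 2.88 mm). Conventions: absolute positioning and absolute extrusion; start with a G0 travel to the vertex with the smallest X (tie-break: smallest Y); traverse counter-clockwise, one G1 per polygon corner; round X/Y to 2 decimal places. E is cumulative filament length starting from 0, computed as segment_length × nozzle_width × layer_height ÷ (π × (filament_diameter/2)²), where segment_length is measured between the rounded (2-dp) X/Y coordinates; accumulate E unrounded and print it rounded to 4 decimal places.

At z = 2.88 mm: the cone: at t=0.720 of its height the radius interpolates to r₁+(r₂−r₁)t = 9.060, giving a regular 16-gon of that circumradius; the cube at (1.5, 14.5) is absent (z outside [3.5, 11.5]); the cone at (0.5, -2) (r1=12→r2=6.5) has section circumradius 11.884 here — a regular 16-gon; Keeping only the common overlap: at least one operand is absent at this height, so nothing remains; the cube at (15, 3.5) is present — its section is the full 24.5×24 rectangle; Combining (union): only the 24.5×24 cube at (15, 3.5) is present, so the union is just that shape — 1 connected region. The outline is a single polygon with 4 vertices. Extrusion per mm of travel: 0.4 × 0.24 / (π × 0.875²) = 0.039912. Accumulating E over each segment gives final E = 3.8715.

G0 X15.00 Y3.50 Z2.88
G1 X39.50 Y3.50 E0.9778
G1 X39.50 Y27.50 E1.9357
G1 X15.00 Y27.50 E2.9136
G1 X15.00 Y3.50 E3.8715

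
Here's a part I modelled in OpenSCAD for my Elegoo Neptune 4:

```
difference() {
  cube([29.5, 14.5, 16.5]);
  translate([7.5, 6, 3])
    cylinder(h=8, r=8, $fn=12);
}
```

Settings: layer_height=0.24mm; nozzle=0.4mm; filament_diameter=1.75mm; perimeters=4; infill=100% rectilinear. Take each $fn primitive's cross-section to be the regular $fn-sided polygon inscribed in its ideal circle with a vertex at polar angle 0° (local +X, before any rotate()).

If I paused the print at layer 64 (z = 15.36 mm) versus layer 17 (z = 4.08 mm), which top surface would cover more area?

layer 64 (z = 15.36 mm)

Layer 64 (z = 15.36): the cube is present — its section is the full 29.5×14.5 rectangle (area 427.75 mm²); the cylinder at (7.5, 6) does not reach this height (z outside [3, 11]); Taking the first minus the rest: none of the subtracted shapes is present at this height, so the 29.5×14.5 cube is unchanged — area = 427.75 mm². So its area = 427.75 mm². Layer 17 (z = 4.08): the cube (footprint 29.5×14.5) is included at this height (area 427.75 mm²); the cylinder at (7.5, 6): section is a regular 12-gon, circumradius r=8 (area = (12/2)·8.000²·sin(360°/12) = 192.00 mm²); After the difference (first − rest): starting from the 29.5×14.5 cube (427.75 mm²), the r=8 cylinder at (7.5, 6) partially overlaps it — only the 178.49 mm² overlap (of its 192.00 mm²) is removed, clipping the outline — area = 249.26 mm². So its area = 249.26 mm². Layer 64 is larger (427.75 vs 249.26 mm²).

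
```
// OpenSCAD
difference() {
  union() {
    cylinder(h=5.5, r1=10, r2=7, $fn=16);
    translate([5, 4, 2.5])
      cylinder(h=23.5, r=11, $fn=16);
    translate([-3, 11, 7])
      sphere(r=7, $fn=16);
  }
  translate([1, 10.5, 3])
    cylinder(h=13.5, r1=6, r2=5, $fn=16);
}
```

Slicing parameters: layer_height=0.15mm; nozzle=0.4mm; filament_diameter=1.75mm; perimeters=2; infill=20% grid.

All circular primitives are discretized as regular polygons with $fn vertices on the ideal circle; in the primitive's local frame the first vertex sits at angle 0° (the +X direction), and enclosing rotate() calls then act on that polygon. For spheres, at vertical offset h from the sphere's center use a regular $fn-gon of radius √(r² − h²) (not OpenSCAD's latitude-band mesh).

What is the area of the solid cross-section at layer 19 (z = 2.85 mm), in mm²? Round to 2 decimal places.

At z = 2.85 mm: the cone (r1=10→r2=7) has section circumradius 8.445 here — a regular 16-gon (area = (16/2)·8.445²·sin(360°/16) = 218.36 mm²); the r=11 cylinder at (5, 4) contributes a regular 16-gon of circumradius 11 (area = (16/2)·11.000²·sin(360°/16) = 370.44 mm²); the r=7 sphere at (-3, 11) contributes a regular 16-gon of circumradius √(7²−4.15²) = 5.637 (area = (16/2)·5.637²·sin(360°/16) = 97.29 mm²); Combining (union): the regions partially overlap — summed areas 686.08 mm² minus the doubly-counted overlap 209.42 mm² gives 476.67 mm² — area = 476.67 mm²; the cone at (1, 10.5) is absent (z outside [3, 16.5]); Subtracting the remaining from the first: none of the subtracted shapes is present at this height, so the result so far is unchanged — area = 476.67 mm². Overall, the cross-section is a single solid region. Net area = 476.67 mm².

476.67 mm²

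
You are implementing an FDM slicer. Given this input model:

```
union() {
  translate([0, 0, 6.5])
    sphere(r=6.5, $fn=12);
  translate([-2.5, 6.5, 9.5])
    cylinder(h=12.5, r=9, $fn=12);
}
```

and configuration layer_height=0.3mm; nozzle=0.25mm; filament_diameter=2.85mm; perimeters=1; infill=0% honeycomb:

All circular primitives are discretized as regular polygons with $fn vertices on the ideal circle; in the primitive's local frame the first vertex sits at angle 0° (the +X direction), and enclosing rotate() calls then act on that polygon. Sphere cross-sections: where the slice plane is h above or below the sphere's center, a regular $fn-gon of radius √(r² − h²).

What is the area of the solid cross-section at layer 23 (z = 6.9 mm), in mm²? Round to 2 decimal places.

126.27 mm²

At z = 6.9 mm: the sphere: section is a regular 12-gon, circumradius = √(r²−h²) = √(6.5²−0.4²) = 6.488 (area = (12/2)·6.488²·sin(360°/12) = 126.27 mm²); the cylinder at (-2.5, 6.5) is absent (z outside [9.5, 22]); Taking the union: only the r=6.5 sphere is present, so the union is just that shape — area = 126.27 mm². Overall, the cross-section is a single solid region. Net area = 126.27 mm².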